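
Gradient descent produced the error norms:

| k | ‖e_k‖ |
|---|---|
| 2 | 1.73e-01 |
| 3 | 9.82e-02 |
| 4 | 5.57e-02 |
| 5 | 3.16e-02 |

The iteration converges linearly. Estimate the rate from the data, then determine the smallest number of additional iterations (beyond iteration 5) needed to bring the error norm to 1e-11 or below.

39

Rate ρ ≈ ‖e_5‖/‖e_4‖ = 3.16e-02/5.57e-02 = 0.5673.
After j more steps, ‖e_{5+j}‖ ≈ 3.16e-02·ρ^j; need ρ^j ≤ 1e-11/3.16e-02 = 3.16456e-10.
j ≥ ln(3.16456e-10)/ln(0.5673) = -21.8738/-0.56687 = 38.587.
So 39 more iterations are needed.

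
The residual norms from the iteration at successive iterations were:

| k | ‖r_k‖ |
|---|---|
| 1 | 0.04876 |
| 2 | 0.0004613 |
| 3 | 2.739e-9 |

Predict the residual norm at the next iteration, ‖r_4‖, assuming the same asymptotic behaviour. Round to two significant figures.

8.8e-23

First estimate the order: p ≈ ln(‖r_3‖/‖r_2‖) / ln(‖r_2‖/‖r_1‖) = ln(2.739e-9/0.0004613)/ln(0.0004613/0.04876) = ln(5.93757e-06)/ln(0.00946062) ≈ 2.5821.
Then ‖r_4‖ ≈ ‖r_3‖·(‖r_3‖/‖r_2‖)^p = 2.739e-9·(5.93757e-06)^2.5821 = 2.739e-9·3.19842e-14 ≈ 8.76e-23.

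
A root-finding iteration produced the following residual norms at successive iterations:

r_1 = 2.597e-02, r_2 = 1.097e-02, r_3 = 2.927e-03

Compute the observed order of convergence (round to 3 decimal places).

p ≈ ln(r_3/r_2) / ln(r_2/r_1)
  = ln(2.927e-03/1.097e-02) / ln(1.097e-02/2.597e-02)
  = ln(0.266819) / ln(0.42241)
  = -1.321185 / -0.861779 ≈ 1.533090

1.533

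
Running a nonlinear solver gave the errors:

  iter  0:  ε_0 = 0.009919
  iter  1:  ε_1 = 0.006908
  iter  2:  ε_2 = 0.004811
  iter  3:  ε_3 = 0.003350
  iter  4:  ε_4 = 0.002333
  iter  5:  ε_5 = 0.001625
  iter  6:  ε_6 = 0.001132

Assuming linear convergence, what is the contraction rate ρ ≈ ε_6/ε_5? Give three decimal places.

0.697

ρ ≈ ε_6/ε_5 = 0.001132/0.001625 = 0.69662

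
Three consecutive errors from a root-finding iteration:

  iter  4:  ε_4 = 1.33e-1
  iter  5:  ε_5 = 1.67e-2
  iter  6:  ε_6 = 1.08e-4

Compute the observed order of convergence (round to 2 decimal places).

2.43

p ≈ ln(ε_6/ε_5) / ln(ε_5/ε_4)
  = ln(1.08e-4/1.67e-2) / ln(1.67e-2/1.33e-1)
  = ln(0.00646707) / ln(0.125564)
  = -5.04103 / -2.07494 ≈ 2.42948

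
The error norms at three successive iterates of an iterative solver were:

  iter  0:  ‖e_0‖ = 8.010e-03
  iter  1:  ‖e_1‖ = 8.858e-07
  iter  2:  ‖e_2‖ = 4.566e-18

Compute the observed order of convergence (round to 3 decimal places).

2.853

p ≈ ln(‖e_2‖/‖e_1‖) / ln(‖e_1‖/‖e_0‖)
  = ln(4.566e-18/8.858e-07) / ln(8.858e-07/8.010e-03)
  = ln(5.15466e-12) / ln(0.000110587)
  = -25.991120 / -9.109708 ≈ 2.853123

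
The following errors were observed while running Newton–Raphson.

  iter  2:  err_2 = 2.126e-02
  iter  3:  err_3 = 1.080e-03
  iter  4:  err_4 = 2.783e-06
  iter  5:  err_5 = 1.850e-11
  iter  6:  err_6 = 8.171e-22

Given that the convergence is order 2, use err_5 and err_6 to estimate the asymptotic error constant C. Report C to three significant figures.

C ≈ err_6 / err_5^2
  = 8.171e-22 / (1.850e-11)^2
  = 8.171e-22 / 3.4225e-22 ≈ 2.3874

2.39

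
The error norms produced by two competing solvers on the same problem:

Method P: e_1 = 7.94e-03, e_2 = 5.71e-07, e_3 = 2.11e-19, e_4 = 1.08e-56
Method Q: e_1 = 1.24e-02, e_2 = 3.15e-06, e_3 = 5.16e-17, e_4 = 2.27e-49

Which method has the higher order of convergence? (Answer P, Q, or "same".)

Method P: p ≈ ln(1.08e-56/2.11e-19)/ln(2.11e-19/5.71e-07) ≈ 3.00.
Method Q: p ≈ ln(2.27e-49/5.16e-17)/ln(5.16e-17/3.15e-06) ≈ 3.00.
Both orders ≈ 3.0 — effectively the same.

same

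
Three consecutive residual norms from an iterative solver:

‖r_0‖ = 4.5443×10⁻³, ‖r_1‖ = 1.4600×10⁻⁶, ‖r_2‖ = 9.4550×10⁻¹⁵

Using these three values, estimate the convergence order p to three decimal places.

2.344

p ≈ ln(‖r_2‖/‖r_1‖) / ln(‖r_1‖/‖r_0‖)
  = ln(9.4550×10⁻¹⁵/1.4600×10⁻⁶) / ln(1.4600×10⁻⁶/4.5443×10⁻³)
  = ln(6.47603e-09) / ln(0.000321282)
  = -18.855158 / -8.043191 ≈ 2.344238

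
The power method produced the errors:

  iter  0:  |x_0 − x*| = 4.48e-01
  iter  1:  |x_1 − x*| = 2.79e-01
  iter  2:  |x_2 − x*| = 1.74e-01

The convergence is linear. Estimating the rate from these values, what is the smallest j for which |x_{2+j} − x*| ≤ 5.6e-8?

32

Rate ρ ≈ |x_2 − x*|/|x_1 − x*| = 1.74e-01/2.79e-01 = 0.6237.
After j more steps, |x_{2+j} − x*| ≈ 1.74e-01·ρ^j; need ρ^j ≤ 5.6e-8/1.74e-01 = 3.21839e-07.
j ≥ ln(3.21839e-07)/ln(0.6237) = -14.9492/-0.47209 = 31.666.
So 32 more iterations are needed.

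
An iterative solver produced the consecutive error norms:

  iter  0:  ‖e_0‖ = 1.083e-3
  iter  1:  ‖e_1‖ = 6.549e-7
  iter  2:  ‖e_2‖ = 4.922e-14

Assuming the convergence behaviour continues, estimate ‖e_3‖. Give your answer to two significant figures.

8.4e-30

First estimate the order: p ≈ ln(‖e_2‖/‖e_1‖) / ln(‖e_1‖/‖e_0‖) = ln(4.922e-14/6.549e-7)/ln(6.549e-7/1.083e-3) = ln(7.51565e-08)/ln(0.000604709) ≈ 2.2135.
Then ‖e_3‖ ≈ ‖e_2‖·(‖e_2‖/‖e_1‖)^p = 4.922e-14·(7.51565e-08)^2.2135 = 4.922e-14·1.70197e-16 ≈ 8.377e-30.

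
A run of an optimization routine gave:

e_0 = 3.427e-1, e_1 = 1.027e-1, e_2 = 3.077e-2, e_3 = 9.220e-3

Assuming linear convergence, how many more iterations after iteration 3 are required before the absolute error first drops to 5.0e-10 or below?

14

Rate ρ ≈ e_3/e_2 = 9.220e-3/3.077e-2 = 0.2996.
After j more steps, e_{3+j} ≈ 9.220e-3·ρ^j; need ρ^j ≤ 5.0e-10/9.220e-3 = 5.42299e-08.
j ≥ ln(5.42299e-08)/ln(0.2996) = -16.7300/-1.20531 = 13.880.
So 14 more iterations are needed.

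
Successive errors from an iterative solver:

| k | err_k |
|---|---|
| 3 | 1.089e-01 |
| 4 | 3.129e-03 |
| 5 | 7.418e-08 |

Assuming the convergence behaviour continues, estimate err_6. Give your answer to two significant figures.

9.9e-22

First estimate the order: p ≈ ln(err_5/err_4) / ln(err_4/err_3) = ln(7.418e-08/3.129e-03)/ln(3.129e-03/1.089e-01) = ln(2.37073e-05)/ln(0.0287328) ≈ 3.0002.
Then err_6 ≈ err_5·(err_5/err_4)^p = 7.418e-08·(2.37073e-05)^3.0002 = 7.418e-08·1.3296e-14 ≈ 9.863e-22.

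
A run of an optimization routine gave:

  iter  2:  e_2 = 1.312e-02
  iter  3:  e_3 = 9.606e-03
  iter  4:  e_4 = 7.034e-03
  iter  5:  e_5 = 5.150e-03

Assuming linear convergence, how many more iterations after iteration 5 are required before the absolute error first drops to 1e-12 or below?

Rate ρ ≈ e_5/e_4 = 5.150e-03/7.034e-03 = 0.7322.
After j more steps, e_{5+j} ≈ 5.150e-03·ρ^j; need ρ^j ≤ 1e-12/5.150e-03 = 1.94175e-10.
j ≥ ln(1.94175e-10)/ln(0.7322) = -22.3623/-0.31170 = 71.743.
So 72 more iterations are needed.

72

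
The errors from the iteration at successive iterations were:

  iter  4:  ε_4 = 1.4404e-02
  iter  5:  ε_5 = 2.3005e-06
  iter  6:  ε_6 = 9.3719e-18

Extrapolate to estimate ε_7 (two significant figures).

First estimate the order: p ≈ ln(ε_6/ε_5) / ln(ε_5/ε_4) = ln(9.3719e-18/2.3005e-06)/ln(2.3005e-06/1.4404e-02) = ln(4.07385e-12)/ln(0.000159713) ≈ 3.0000.
Then ε_7 ≈ ε_6·(ε_6/ε_5)^p = 9.3719e-18·(4.07385e-12)^3.0000 = 9.3719e-18·6.76106e-35 ≈ 6.336e-52.

6.3e-52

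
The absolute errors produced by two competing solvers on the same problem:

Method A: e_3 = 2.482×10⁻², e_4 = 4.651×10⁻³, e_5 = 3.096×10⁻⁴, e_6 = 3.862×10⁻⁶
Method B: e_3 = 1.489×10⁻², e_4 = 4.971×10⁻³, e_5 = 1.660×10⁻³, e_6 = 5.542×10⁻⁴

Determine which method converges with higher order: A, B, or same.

A

Method A: p ≈ ln(3.862×10⁻⁶/3.096×10⁻⁴)/ln(3.096×10⁻⁴/4.651×10⁻³) ≈ 1.62.
Method B: p ≈ ln(5.542×10⁻⁴/1.660×10⁻³)/ln(1.660×10⁻³/4.971×10⁻³) ≈ 1.00.
Method A has the higher order (≈1.6 vs ≈1.0).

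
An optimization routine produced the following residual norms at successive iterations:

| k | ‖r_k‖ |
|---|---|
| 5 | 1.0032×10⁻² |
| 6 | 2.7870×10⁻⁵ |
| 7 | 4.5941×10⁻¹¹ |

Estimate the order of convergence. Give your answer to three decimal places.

2.262

p ≈ ln(‖r_7‖/‖r_6‖) / ln(‖r_6‖/‖r_5‖)
  = ln(4.5941×10⁻¹¹/2.7870×10⁻⁵) / ln(2.7870×10⁻⁵/1.0032×10⁻²)
  = ln(1.6484e-06) / ln(0.00277811)
  = -13.315705 / -5.885984 ≈ 2.262273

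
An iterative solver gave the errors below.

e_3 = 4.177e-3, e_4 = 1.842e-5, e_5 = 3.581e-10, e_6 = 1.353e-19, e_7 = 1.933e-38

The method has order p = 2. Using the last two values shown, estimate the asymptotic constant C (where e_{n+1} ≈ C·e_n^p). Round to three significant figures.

1.06

C ≈ e_7 / e_6^2
  = 1.933e-38 / (1.353e-19)^2
  = 1.933e-38 / 1.83061e-38 ≈ 1.0559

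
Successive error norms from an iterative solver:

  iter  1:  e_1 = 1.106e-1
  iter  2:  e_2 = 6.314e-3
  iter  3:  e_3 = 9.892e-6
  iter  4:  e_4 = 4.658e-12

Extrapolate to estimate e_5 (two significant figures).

2.5e-26

First estimate the order: p ≈ ln(e_4/e_3) / ln(e_3/e_2) = ln(4.658e-12/9.892e-6)/ln(9.892e-6/6.314e-3) = ln(4.70886e-07)/ln(0.00156668) ≈ 2.2556.
Then e_5 ≈ e_4·(e_4/e_3)^p = 4.658e-12·(4.70886e-07)^2.2556 = 4.658e-12·5.35339e-15 ≈ 2.494e-26.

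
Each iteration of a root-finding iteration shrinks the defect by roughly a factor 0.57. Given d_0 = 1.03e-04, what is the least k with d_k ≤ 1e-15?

46

After k steps, d_k ≈ 1.03e-04·0.57^k.
Need 0.57^k ≤ 1e-15/1.03e-04 = 9.70874e-12.
k ≥ ln(9.70874e-12)/ln(0.57) = -25.3580/-0.56212 = 45.111.
Smallest integer k = 46.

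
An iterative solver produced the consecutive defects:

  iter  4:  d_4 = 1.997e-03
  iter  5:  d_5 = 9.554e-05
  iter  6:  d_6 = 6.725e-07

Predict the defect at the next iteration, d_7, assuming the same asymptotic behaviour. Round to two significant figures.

First estimate the order: p ≈ ln(d_6/d_5) / ln(d_5/d_4) = ln(6.725e-07/9.554e-05)/ln(9.554e-05/1.997e-03) = ln(0.00703894)/ln(0.0478418) ≈ 1.6304.
Then d_7 ≈ d_6·(d_6/d_5)^p = 6.725e-07·(0.00703894)^1.6304 = 6.725e-07·0.00030944 ≈ 2.081e-10.

2.1e-10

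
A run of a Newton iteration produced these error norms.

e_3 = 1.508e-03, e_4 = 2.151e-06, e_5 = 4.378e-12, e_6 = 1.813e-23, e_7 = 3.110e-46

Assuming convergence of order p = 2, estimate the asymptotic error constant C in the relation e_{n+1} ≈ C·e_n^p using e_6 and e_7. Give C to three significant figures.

0.946

C ≈ e_7 / e_6^2
  = 3.110e-46 / (1.813e-23)^2
  = 3.110e-46 / 3.28697e-46 ≈ 0.94616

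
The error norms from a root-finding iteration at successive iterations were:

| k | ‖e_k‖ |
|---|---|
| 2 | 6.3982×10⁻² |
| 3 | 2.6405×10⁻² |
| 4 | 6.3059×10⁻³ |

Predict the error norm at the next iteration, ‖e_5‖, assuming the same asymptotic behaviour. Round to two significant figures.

First estimate the order: p ≈ ln(‖e_4‖/‖e_3‖) / ln(‖e_3‖/‖e_2‖) = ln(6.3059×10⁻³/2.6405×10⁻²)/ln(2.6405×10⁻²/6.3982×10⁻²) = ln(0.238815)/ln(0.412694) ≈ 1.6181.
Then ‖e_5‖ ≈ ‖e_4‖·(‖e_4‖/‖e_3‖)^p = 6.3059×10⁻³·(0.238815)^1.6181 = 6.3059×10⁻³·0.0985466 ≈ 0.0006214.

6.2e-4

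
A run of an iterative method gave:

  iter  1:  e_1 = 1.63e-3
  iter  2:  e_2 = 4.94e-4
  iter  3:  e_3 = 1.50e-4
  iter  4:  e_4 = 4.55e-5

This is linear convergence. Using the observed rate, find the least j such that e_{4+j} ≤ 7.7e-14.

Rate ρ ≈ e_4/e_3 = 4.55e-5/1.50e-4 = 0.3033.
After j more steps, e_{4+j} ≈ 4.55e-5·ρ^j; need ρ^j ≤ 7.7e-14/4.55e-5 = 1.69231e-09.
j ≥ ln(1.69231e-09)/ln(0.3033) = -20.1972/-1.19303 = 16.929.
So 17 more iterations are needed.

17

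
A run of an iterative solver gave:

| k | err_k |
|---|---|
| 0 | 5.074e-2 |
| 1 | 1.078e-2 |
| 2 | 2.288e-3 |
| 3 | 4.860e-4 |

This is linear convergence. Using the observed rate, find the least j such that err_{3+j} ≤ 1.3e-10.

Rate ρ ≈ err_3/err_2 = 4.860e-4/2.288e-3 = 0.2124.
After j more steps, err_{3+j} ≈ 4.860e-4·ρ^j; need ρ^j ≤ 1.3e-10/4.860e-4 = 2.6749e-07.
j ≥ ln(2.6749e-07)/ln(0.2124) = -15.1342/-1.54928 = 9.769.
So 10 more iterations are needed.

10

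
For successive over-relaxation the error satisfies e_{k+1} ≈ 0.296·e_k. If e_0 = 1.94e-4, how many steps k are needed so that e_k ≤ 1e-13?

18

After k steps, e_k ≈ 1.94e-4·0.296^k.
Need 0.296^k ≤ 1e-13/1.94e-4 = 5.15464e-10.
k ≥ ln(5.15464e-10)/ln(0.296) = -21.3860/-1.21740 = 17.567.
Smallest integer k = 18.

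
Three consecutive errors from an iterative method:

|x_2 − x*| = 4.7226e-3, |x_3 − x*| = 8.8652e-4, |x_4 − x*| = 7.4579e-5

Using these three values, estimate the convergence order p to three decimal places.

p ≈ ln(|x_4 − x*|/|x_3 − x*|) / ln(|x_3 − x*|/|x_2 − x*|)
  = ln(7.4579e-5/8.8652e-4) / ln(8.8652e-4/4.7226e-3)
  = ln(0.0841256) / ln(0.187719)
  = -2.475444 / -1.672809 ≈ 1.479813

1.480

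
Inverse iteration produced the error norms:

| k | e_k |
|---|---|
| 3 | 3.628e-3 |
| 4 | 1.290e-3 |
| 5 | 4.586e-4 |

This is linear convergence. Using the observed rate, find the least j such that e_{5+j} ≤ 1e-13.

22

Rate ρ ≈ e_5/e_4 = 4.586e-4/1.290e-3 = 0.3555.
After j more steps, e_{5+j} ≈ 4.586e-4·ρ^j; need ρ^j ≤ 1e-13/4.586e-4 = 2.18055e-10.
j ≥ ln(2.18055e-10)/ln(0.3555) = -22.2463/-1.03423 = 21.510.
So 22 more iterations are needed.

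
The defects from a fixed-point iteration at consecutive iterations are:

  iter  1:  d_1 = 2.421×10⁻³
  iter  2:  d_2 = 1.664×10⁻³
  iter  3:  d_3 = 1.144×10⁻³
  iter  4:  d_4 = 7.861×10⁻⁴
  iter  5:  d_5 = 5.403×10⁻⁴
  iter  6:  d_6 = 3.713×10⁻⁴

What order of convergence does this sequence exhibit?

1

Consecutive ratios: d_6/d_5 = 3.713×10⁻⁴/5.403×10⁻⁴ = 0.687211, d_5/d_4 = 5.403×10⁻⁴/7.861×10⁻⁴ = 0.687317.
p ≈ ln(0.687211)/ln(0.687317) = -0.3751/-0.3750 ≈ 1.00.
So the convergence is linear (order 1).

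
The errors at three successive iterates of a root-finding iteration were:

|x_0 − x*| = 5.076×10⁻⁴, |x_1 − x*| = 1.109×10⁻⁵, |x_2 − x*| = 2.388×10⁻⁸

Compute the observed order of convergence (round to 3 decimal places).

1.606

p ≈ ln(|x_2 − x*|/|x_1 − x*|) / ln(|x_1 − x*|/|x_0 − x*|)
  = ln(2.388×10⁻⁸/1.109×10⁻⁵) / ln(1.109×10⁻⁵/5.076×10⁻⁴)
  = ln(0.00215329) / ln(0.0218479)
  = -6.140758 / -3.823650 ≈ 1.605994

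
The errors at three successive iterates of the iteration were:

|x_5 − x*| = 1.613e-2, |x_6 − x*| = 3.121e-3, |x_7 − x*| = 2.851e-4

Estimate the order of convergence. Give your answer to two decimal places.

1.46

p ≈ ln(|x_7 − x*|/|x_6 − x*|) / ln(|x_6 − x*|/|x_5 − x*|)
  = ln(2.851e-4/3.121e-3) / ln(3.121e-3/1.613e-2)
  = ln(0.0913489) / ln(0.19349)
  = -2.39307 / -1.64253 ≈ 1.45694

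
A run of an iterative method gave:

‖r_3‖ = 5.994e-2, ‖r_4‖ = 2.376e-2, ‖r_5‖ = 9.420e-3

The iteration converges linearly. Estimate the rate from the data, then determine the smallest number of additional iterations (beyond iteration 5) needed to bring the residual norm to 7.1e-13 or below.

Rate ρ ≈ ‖r_5‖/‖r_4‖ = 9.420e-3/2.376e-2 = 0.3965.
After j more steps, ‖r_{5+j}‖ ≈ 9.420e-3·ρ^j; need ρ^j ≤ 7.1e-13/9.420e-3 = 7.53715e-11.
j ≥ ln(7.53715e-11)/ln(0.3965) = -23.3086/-0.92508 = 25.196.
So 26 more iterations are needed.

26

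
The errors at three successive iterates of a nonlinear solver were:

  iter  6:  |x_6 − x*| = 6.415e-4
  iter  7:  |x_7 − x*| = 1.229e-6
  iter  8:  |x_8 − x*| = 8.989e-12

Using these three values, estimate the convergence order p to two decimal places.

1.89

p ≈ ln(|x_8 − x*|/|x_7 − x*|) / ln(|x_7 − x*|/|x_6 − x*|)
  = ln(8.989e-12/1.229e-6) / ln(1.229e-6/6.415e-4)
  = ln(7.31408e-06) / ln(0.00191582)
  = -11.82571 / -6.25761 ≈ 1.88981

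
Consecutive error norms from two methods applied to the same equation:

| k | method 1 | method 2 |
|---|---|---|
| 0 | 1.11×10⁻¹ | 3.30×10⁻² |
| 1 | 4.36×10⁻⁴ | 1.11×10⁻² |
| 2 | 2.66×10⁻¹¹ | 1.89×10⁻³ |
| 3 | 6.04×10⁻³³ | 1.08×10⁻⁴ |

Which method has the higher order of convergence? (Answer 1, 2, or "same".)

Method 1: p ≈ ln(6.04×10⁻³³/2.66×10⁻¹¹)/ln(2.66×10⁻¹¹/4.36×10⁻⁴) ≈ 3.00.
Method 2: p ≈ ln(1.08×10⁻⁴/1.89×10⁻³)/ln(1.89×10⁻³/1.11×10⁻²) ≈ 1.62.
Method 1 has the higher order (≈3.0 vs ≈1.6).

1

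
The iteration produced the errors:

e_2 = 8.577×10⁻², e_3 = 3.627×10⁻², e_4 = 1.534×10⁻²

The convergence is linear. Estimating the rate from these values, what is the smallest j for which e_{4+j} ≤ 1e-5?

Rate ρ ≈ e_4/e_3 = 1.534×10⁻²/3.627×10⁻² = 0.4229.
After j more steps, e_{4+j} ≈ 1.534×10⁻²·ρ^j; need ρ^j ≤ 1e-5/1.534×10⁻² = 0.00065189.
j ≥ ln(0.00065189)/ln(0.4229) = -7.3356/-0.86062 = 8.524.
So 9 more iterations are needed.

9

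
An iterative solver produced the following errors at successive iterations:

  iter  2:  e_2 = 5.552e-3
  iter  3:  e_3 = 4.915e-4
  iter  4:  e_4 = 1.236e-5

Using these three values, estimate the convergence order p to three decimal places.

1.519

p ≈ ln(e_4/e_3) / ln(e_3/e_2)
  = ln(1.236e-5/4.915e-4) / ln(4.915e-4/5.552e-3)
  = ln(0.0251475) / ln(0.0885267)
  = -3.682997 / -2.424451 ≈ 1.519106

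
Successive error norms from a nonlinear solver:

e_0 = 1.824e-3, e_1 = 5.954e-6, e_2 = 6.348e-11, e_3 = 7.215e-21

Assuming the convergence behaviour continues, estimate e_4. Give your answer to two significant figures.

First estimate the order: p ≈ ln(e_3/e_2) / ln(e_2/e_1) = ln(7.215e-21/6.348e-11)/ln(6.348e-11/5.954e-6) = ln(1.13658e-10)/ln(1.06617e-05) ≈ 2.0000.
Then e_4 ≈ e_3·(e_3/e_2)^p = 7.215e-21·(1.13658e-10)^2.0000 = 7.215e-21·1.29181e-20 ≈ 9.32e-41.

9.3e-41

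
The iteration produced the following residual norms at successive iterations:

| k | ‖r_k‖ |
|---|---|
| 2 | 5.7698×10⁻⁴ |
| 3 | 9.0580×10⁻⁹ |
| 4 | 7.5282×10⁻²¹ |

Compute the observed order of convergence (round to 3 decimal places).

2.515

p ≈ ln(‖r_4‖/‖r_3‖) / ln(‖r_3‖/‖r_2‖)
  = ln(7.5282×10⁻²¹/9.0580×10⁻⁹) / ln(9.0580×10⁻⁹/5.7698×10⁻⁴)
  = ln(8.31111e-13) / ln(1.5699e-05)
  = -27.816013 / -11.061914 ≈ 2.514575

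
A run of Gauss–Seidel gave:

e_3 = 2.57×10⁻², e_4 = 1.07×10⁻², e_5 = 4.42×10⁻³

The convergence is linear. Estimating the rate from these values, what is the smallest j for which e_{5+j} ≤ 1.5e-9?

Rate ρ ≈ e_5/e_4 = 4.42×10⁻³/1.07×10⁻² = 0.4131.
After j more steps, e_{5+j} ≈ 4.42×10⁻³·ρ^j; need ρ^j ≤ 1.5e-9/4.42×10⁻³ = 3.39367e-07.
j ≥ ln(3.39367e-07)/ln(0.4131) = -14.8962/-0.88407 = 16.850.
So 17 more iterations are needed.

17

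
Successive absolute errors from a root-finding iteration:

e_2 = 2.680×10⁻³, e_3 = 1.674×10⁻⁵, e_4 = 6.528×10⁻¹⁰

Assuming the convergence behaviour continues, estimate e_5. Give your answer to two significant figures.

First estimate the order: p ≈ ln(e_4/e_3) / ln(e_3/e_2) = ln(6.528×10⁻¹⁰/1.674×10⁻⁵)/ln(1.674×10⁻⁵/2.680×10⁻³) = ln(3.89964e-05)/ln(0.00624627) ≈ 2.0001.
Then e_5 ≈ e_4·(e_4/e_3)^p = 6.528×10⁻¹⁰·(3.89964e-05)^2.0001 = 6.528×10⁻¹⁰·1.51918e-09 ≈ 9.917e-19.

9.9e-19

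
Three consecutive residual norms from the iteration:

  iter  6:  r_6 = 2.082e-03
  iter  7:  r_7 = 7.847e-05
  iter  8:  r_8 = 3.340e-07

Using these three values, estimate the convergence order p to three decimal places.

1.665

p ≈ ln(r_8/r_7) / ln(r_7/r_6)
  = ln(3.340e-07/7.847e-05) / ln(7.847e-05/2.082e-03)
  = ln(0.0042564) / ln(0.0376897)
  = -5.459332 / -3.278368 ≈ 1.665259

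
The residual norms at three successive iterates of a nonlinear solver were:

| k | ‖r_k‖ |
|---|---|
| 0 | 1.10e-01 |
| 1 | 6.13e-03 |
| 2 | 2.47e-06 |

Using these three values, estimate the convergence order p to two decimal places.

p ≈ ln(‖r_2‖/‖r_1‖) / ln(‖r_1‖/‖r_0‖)
  = ln(2.47e-06/6.13e-03) / ln(6.13e-03/1.10e-01)
  = ln(0.000402936) / ln(0.0557273)
  = -7.81673 / -2.88729 ≈ 2.70729

2.71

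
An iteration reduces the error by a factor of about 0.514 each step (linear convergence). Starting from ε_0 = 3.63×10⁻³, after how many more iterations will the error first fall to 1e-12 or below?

After k steps, ε_k ≈ 3.63×10⁻³·0.514^k.
Need 0.514^k ≤ 1e-12/3.63×10⁻³ = 2.75482e-10.
k ≥ ln(2.75482e-10)/ln(0.514) = -22.0125/-0.66553 = 33.075.
Smallest integer k = 34.

34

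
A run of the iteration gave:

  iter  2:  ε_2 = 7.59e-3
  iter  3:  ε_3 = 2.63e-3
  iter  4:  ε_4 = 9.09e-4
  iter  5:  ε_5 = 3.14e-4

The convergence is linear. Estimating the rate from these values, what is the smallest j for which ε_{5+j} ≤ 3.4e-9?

Rate ρ ≈ ε_5/ε_4 = 3.14e-4/9.09e-4 = 0.3454.
After j more steps, ε_{5+j} ≈ 3.14e-4·ρ^j; need ρ^j ≤ 3.4e-9/3.14e-4 = 1.0828e-05.
j ≥ ln(1.0828e-05)/ln(0.3454) = -11.4334/-1.06305 = 10.755.
So 11 more iterations are needed.

11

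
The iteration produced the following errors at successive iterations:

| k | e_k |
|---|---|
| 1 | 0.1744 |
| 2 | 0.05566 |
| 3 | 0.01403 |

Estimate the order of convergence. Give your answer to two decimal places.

1.21

p ≈ ln(e_3/e_2) / ln(e_2/e_1)
  = ln(0.01403/0.05566) / ln(0.05566/0.1744)
  = ln(0.252066) / ln(0.319151)
  = -1.37806 / -1.14209 ≈ 1.20661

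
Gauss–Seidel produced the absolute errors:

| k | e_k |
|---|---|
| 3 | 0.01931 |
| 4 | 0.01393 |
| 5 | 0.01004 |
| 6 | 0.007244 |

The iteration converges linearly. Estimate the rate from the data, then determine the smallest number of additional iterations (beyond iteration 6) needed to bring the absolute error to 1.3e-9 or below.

Rate ρ ≈ e_6/e_5 = 0.007244/0.01004 = 0.7215.
After j more steps, e_{6+j} ≈ 0.007244·ρ^j; need ρ^j ≤ 1.3e-9/0.007244 = 1.79459e-07.
j ≥ ln(1.79459e-07)/ln(0.7215) = -15.5333/-0.32642 = 47.587.
So 48 more iterations are needed.

48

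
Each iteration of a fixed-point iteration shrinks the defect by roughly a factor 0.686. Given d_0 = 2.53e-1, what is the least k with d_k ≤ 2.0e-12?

After k steps, d_k ≈ 2.53e-1·0.686^k.
Need 0.686^k ≤ 2.0e-12/2.53e-1 = 7.90514e-12.
k ≥ ln(7.90514e-12)/ln(0.686) = -25.5635/-0.37688 = 67.829.
Smallest integer k = 68.

68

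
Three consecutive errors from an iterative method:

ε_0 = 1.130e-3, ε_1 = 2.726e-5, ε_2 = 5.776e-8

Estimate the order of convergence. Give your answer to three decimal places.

1.653

p ≈ ln(ε_2/ε_1) / ln(ε_1/ε_0)
  = ln(5.776e-8/2.726e-5) / ln(2.726e-5/1.130e-3)
  = ln(0.00211886) / ln(0.0241239)
  = -6.156877 / -3.724552 ≈ 1.653052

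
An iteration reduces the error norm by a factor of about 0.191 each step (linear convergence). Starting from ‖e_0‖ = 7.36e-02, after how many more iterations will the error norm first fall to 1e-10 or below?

13

After k steps, ‖e_k‖ ≈ 7.36e-02·0.191^k.
Need 0.191^k ≤ 1e-10/7.36e-02 = 1.3587e-09.
k ≥ ln(1.3587e-09)/ln(0.191) = -20.4167/-1.65548 = 12.333.
Smallest integer k = 13.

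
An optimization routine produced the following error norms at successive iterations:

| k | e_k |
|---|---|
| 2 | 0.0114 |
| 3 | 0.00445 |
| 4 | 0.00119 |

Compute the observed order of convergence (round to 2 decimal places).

1.40

p ≈ ln(e_4/e_3) / ln(e_3/e_2)
  = ln(0.00119/0.00445) / ln(0.00445/0.0114)
  = ln(0.267416) / ln(0.390351)
  = -1.31895 / -0.94071 ≈ 1.40208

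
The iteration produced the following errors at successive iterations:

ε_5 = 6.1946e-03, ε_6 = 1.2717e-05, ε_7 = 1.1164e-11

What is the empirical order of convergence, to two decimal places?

2.25

p ≈ ln(ε_7/ε_6) / ln(ε_6/ε_5)
  = ln(1.1164e-11/1.2717e-05) / ln(1.2717e-05/6.1946e-03)
  = ln(8.7788e-07) / ln(0.00205292)
  = -13.94576 / -6.18849 ≈ 2.25350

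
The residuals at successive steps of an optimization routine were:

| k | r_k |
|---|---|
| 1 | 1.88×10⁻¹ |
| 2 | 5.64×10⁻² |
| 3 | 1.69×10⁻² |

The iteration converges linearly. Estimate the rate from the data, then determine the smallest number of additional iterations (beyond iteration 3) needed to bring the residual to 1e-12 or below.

20

Rate ρ ≈ r_3/r_2 = 1.69×10⁻²/5.64×10⁻² = 0.2996.
After j more steps, r_{3+j} ≈ 1.69×10⁻²·ρ^j; need ρ^j ≤ 1e-12/1.69×10⁻² = 5.91716e-11.
j ≥ ln(5.91716e-11)/ln(0.2996) = -23.5506/-1.20531 = 19.539.
So 20 more iterations are needed.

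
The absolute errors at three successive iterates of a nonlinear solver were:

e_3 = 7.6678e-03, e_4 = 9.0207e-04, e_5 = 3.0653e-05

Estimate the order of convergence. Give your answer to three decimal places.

p ≈ ln(e_5/e_4) / ln(e_4/e_3)
  = ln(3.0653e-05/9.0207e-04) / ln(9.0207e-04/7.6678e-03)
  = ln(0.0339807) / ln(0.117644)
  = -3.381963 / -2.140092 ≈ 1.580289

1.580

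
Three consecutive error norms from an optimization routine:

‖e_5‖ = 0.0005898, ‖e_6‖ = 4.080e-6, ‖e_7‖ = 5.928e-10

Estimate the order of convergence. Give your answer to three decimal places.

p ≈ ln(‖e_7‖/‖e_6‖) / ln(‖e_6‖/‖e_5‖)
  = ln(5.928e-10/4.080e-6) / ln(4.080e-6/0.0005898)
  = ln(0.000145294) / ln(0.0069176)
  = -8.836751 / -4.973686 ≈ 1.776701

1.777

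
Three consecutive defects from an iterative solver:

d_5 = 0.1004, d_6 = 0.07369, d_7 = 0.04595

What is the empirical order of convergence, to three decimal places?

p ≈ ln(d_7/d_6) / ln(d_6/d_5)
  = ln(0.04595/0.07369) / ln(0.07369/0.1004)
  = ln(0.623558) / ln(0.733964)
  = -0.472313 / -0.309295 ≈ 1.527063

1.527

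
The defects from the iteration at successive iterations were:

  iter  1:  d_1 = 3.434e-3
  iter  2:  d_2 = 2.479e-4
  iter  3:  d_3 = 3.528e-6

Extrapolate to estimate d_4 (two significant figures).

First estimate the order: p ≈ ln(d_3/d_2) / ln(d_2/d_1) = ln(3.528e-6/2.479e-4)/ln(2.479e-4/3.434e-3) = ln(0.0142315)/ln(0.0721899) ≈ 1.6178.
Then d_4 ≈ d_3·(d_3/d_2)^p = 3.528e-6·(0.0142315)^1.6178 = 3.528e-6·0.0010288 ≈ 3.63e-09.

3.6e-9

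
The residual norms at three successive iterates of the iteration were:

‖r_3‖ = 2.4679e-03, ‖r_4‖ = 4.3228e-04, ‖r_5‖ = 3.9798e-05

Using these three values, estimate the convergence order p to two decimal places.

1.37

p ≈ ln(‖r_5‖/‖r_4‖) / ln(‖r_4‖/‖r_3‖)
  = ln(3.9798e-05/4.3228e-04) / ln(4.3228e-04/2.4679e-03)
  = ln(0.0920653) / ln(0.175161)
  = -2.38526 / -1.74205 ≈ 1.36923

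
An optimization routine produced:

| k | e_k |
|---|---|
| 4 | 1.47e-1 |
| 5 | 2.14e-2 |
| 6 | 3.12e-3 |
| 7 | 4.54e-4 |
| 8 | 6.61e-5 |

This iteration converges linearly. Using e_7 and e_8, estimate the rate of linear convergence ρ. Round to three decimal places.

ρ ≈ e_8/e_7 = 6.61e-5/4.54e-4 = 0.14559

0.146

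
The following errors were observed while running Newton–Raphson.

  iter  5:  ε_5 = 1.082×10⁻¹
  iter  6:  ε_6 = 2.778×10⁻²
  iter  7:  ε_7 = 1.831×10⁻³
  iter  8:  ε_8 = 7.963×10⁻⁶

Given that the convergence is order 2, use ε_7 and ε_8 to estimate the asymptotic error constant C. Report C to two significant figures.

2.4

C ≈ ε_8 / ε_7^2
  = 7.963×10⁻⁶ / (1.831×10⁻³)^2
  = 7.963×10⁻⁶ / 3.35256e-06 ≈ 2.3752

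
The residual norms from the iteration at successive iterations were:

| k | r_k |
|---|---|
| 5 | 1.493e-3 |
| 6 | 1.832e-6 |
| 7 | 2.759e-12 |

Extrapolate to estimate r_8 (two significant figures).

6.3e-24

First estimate the order: p ≈ ln(r_7/r_6) / ln(r_6/r_5) = ln(2.759e-12/1.832e-6)/ln(1.832e-6/1.493e-3) = ln(1.506e-06)/ln(0.00122706) ≈ 2.0000.
Then r_8 ≈ r_7·(r_7/r_6)^p = 2.759e-12·(1.506e-06)^2.0000 = 2.759e-12·2.26804e-12 ≈ 6.258e-24.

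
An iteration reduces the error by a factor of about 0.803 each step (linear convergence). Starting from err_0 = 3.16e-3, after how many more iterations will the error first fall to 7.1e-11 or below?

After k steps, err_k ≈ 3.16e-3·0.803^k.
Need 0.803^k ≤ 7.1e-11/3.16e-3 = 2.24684e-08.
k ≥ ln(2.24684e-08)/ln(0.803) = -17.6112/-0.21940 = 80.270.
Smallest integer k = 81.

81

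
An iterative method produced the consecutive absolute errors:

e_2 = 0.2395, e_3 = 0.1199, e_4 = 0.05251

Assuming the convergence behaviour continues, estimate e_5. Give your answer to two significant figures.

First estimate the order: p ≈ ln(e_4/e_3) / ln(e_3/e_2) = ln(0.05251/0.1199)/ln(0.1199/0.2395) = ln(0.437948)/ln(0.500626) ≈ 1.1933.
Then e_5 ≈ e_4·(e_4/e_3)^p = 0.05251·(0.437948)^1.1933 = 0.05251·0.373344 ≈ 0.0196.

2.0e-2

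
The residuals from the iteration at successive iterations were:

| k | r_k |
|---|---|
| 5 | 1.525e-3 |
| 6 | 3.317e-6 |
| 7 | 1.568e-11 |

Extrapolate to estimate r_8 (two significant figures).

First estimate the order: p ≈ ln(r_7/r_6) / ln(r_6/r_5) = ln(1.568e-11/3.317e-6)/ln(3.317e-6/1.525e-3) = ln(4.72716e-06)/ln(0.00217508) ≈ 2.0001.
Then r_8 ≈ r_7·(r_7/r_6)^p = 1.568e-11·(4.72716e-06)^2.0001 = 1.568e-11·2.23187e-11 ≈ 3.5e-22.

3.5e-22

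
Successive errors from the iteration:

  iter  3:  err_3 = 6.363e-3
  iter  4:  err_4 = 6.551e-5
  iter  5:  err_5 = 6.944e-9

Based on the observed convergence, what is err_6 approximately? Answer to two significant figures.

First estimate the order: p ≈ ln(err_5/err_4) / ln(err_4/err_3) = ln(6.944e-9/6.551e-5)/ln(6.551e-5/6.363e-3) = ln(0.000105999)/ln(0.0102955) ≈ 2.0000.
Then err_6 ≈ err_5·(err_5/err_4)^p = 6.944e-9·(0.000105999)^2.0000 = 6.944e-9·1.12358e-08 ≈ 7.802e-17.

7.8e-17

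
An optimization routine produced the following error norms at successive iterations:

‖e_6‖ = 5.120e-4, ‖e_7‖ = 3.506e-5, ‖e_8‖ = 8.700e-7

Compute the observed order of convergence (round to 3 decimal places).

1.379

p ≈ ln(‖e_8‖/‖e_7‖) / ln(‖e_7‖/‖e_6‖)
  = ln(8.700e-7/3.506e-5) / ln(3.506e-5/5.120e-4)
  = ln(0.0248146) / ln(0.0684766)
  = -3.696323 / -2.681263 ≈ 1.378575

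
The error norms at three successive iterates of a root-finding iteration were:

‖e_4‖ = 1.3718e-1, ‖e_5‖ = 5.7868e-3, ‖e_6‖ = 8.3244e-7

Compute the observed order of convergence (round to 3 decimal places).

p ≈ ln(‖e_6‖/‖e_5‖) / ln(‖e_5‖/‖e_4‖)
  = ln(8.3244e-7/5.7868e-3) / ln(5.7868e-3/1.3718e-1)
  = ln(0.000143852) / ln(0.042184)
  = -8.846726 / -3.165714 ≈ 2.794544

2.795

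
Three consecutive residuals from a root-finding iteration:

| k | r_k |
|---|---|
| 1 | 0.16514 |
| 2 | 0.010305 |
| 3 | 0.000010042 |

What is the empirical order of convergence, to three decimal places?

p ≈ ln(r_3/r_2) / ln(r_2/r_1)
  = ln(0.000010042/0.010305) / ln(0.010305/0.16514)
  = ln(0.000974478) / ln(0.0624016)
  = -6.933609 / -2.774164 ≈ 2.499351

2.499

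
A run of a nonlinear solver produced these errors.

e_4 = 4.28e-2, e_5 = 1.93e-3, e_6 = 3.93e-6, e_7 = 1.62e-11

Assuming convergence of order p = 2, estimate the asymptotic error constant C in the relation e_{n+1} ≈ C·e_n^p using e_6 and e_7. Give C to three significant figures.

C ≈ e_7 / e_6^2
  = 1.62e-11 / (3.93e-6)^2
  = 1.62e-11 / 1.54449e-11 ≈ 1.0489

1.05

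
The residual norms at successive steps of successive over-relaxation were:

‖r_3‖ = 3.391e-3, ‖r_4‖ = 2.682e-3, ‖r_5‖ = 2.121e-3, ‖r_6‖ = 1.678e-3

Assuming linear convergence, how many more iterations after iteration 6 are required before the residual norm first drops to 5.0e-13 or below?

94

Rate ρ ≈ ‖r_6‖/‖r_5‖ = 1.678e-3/2.121e-3 = 0.7911.
After j more steps, ‖r_{6+j}‖ ≈ 1.678e-3·ρ^j; need ρ^j ≤ 5.0e-13/1.678e-3 = 2.97974e-10.
j ≥ ln(2.97974e-10)/ln(0.7911) = -21.9340/-0.23433 = 93.603.
So 94 more iterations are needed.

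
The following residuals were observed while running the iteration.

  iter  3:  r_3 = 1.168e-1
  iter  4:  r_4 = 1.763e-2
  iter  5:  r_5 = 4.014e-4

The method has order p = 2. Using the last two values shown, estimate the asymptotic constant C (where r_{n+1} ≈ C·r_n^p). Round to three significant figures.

1.29

C ≈ r_5 / r_4^2
  = 4.014e-4 / (1.763e-2)^2
  = 4.014e-4 / 0.000310817 ≈ 1.2914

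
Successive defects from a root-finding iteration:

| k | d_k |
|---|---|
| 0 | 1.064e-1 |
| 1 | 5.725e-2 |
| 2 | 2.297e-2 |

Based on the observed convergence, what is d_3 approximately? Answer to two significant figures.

First estimate the order: p ≈ ln(d_2/d_1) / ln(d_1/d_0) = ln(2.297e-2/5.725e-2)/ln(5.725e-2/1.064e-1) = ln(0.401223)/ln(0.538064) ≈ 1.4735.
Then d_3 ≈ d_2·(d_2/d_1)^p = 2.297e-2·(0.401223)^1.4735 = 2.297e-2·0.260369 ≈ 0.005981.

6.0e-3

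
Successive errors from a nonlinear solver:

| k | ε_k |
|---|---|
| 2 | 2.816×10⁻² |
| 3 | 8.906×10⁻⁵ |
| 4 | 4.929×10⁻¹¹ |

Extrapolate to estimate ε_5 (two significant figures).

1.1e-26

First estimate the order: p ≈ ln(ε_4/ε_3) / ln(ε_3/ε_2) = ln(4.929×10⁻¹¹/8.906×10⁻⁵)/ln(8.906×10⁻⁵/2.816×10⁻²) = ln(5.53447e-07)/ln(0.00316264) ≈ 2.5028.
Then ε_5 ≈ ε_4·(ε_4/ε_3)^p = 4.929×10⁻¹¹·(5.53447e-07)^2.5028 = 4.929×10⁻¹¹·2.18862e-16 ≈ 1.079e-26.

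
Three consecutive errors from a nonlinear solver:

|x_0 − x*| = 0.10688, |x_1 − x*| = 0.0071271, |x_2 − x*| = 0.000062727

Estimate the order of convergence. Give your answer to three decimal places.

p ≈ ln(|x_2 − x*|/|x_1 − x*|) / ln(|x_1 − x*|/|x_0 − x*|)
  = ln(0.000062727/0.0071271) / ln(0.0071271/0.10688)
  = ln(0.0088012) / ln(0.0666832)
  = -4.732867 / -2.707802 ≈ 1.747863

1.748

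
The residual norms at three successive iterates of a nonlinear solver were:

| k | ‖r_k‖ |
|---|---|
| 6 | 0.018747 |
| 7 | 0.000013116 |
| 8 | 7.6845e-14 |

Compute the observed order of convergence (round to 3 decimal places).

p ≈ ln(‖r_8‖/‖r_7‖) / ln(‖r_7‖/‖r_6‖)
  = ln(7.6845e-14/0.000013116) / ln(0.000013116/0.018747)
  = ln(5.85887e-09) / ln(0.000699632)
  = -18.955309 / -7.264956 ≈ 2.609143

2.609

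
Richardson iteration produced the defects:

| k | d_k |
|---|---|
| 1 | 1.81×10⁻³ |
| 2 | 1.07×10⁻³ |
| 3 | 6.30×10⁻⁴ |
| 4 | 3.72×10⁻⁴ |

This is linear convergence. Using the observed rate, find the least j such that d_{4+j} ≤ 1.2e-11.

33

Rate ρ ≈ d_4/d_3 = 3.72×10⁻⁴/6.30×10⁻⁴ = 0.5905.
After j more steps, d_{4+j} ≈ 3.72×10⁻⁴·ρ^j; need ρ^j ≤ 1.2e-11/3.72×10⁻⁴ = 3.22581e-08.
j ≥ ln(3.22581e-08)/ln(0.5905) = -17.2495/-0.52679 = 32.745.
So 33 more iterations are needed.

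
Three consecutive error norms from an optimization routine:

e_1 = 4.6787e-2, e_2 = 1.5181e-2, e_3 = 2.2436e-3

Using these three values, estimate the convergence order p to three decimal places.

1.699

p ≈ ln(e_3/e_2) / ln(e_2/e_1)
  = ln(2.2436e-3/1.5181e-2) / ln(1.5181e-2/4.6787e-2)
  = ln(0.14779) / ln(0.32447)
  = -1.911963 / -1.125562 ≈ 1.698674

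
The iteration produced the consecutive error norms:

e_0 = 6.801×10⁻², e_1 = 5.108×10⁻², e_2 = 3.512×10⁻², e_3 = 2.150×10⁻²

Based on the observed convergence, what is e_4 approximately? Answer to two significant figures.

1.1e-2

First estimate the order: p ≈ ln(e_3/e_2) / ln(e_2/e_1) = ln(2.150×10⁻²/3.512×10⁻²)/ln(3.512×10⁻²/5.108×10⁻²) = ln(0.612187)/ln(0.687549) ≈ 1.3099.
Then e_4 ≈ e_3·(e_3/e_2)^p = 2.150×10⁻²·(0.612187)^1.3099 = 2.150×10⁻²·0.525823 ≈ 0.01131.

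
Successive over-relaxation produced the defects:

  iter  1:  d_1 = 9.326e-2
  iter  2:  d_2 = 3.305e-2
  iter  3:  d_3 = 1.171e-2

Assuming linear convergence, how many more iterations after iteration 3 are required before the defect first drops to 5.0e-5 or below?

Rate ρ ≈ d_3/d_2 = 1.171e-2/3.305e-2 = 0.3543.
After j more steps, d_{3+j} ≈ 1.171e-2·ρ^j; need ρ^j ≤ 5.0e-5/1.171e-2 = 0.00426985.
j ≥ ln(0.00426985)/ln(0.3543) = -5.4562/-1.03761 = 5.258.
So 6 more iterations are needed.

6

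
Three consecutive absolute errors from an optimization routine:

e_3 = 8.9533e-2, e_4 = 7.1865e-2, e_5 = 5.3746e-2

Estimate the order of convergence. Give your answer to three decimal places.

p ≈ ln(e_5/e_4) / ln(e_4/e_3)
  = ln(5.3746e-2/7.1865e-2) / ln(7.1865e-2/8.9533e-2)
  = ln(0.747874) / ln(0.802665)
  = -0.290521 / -0.219818 ≈ 1.321643

1.322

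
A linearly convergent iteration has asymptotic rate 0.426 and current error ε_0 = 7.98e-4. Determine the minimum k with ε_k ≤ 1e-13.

After k steps, ε_k ≈ 7.98e-4·0.426^k.
Need 0.426^k ≤ 1e-13/7.98e-4 = 1.25313e-10.
k ≥ ln(1.25313e-10)/ln(0.426) = -22.8002/-0.85332 = 26.719.
Smallest integer k = 27.

27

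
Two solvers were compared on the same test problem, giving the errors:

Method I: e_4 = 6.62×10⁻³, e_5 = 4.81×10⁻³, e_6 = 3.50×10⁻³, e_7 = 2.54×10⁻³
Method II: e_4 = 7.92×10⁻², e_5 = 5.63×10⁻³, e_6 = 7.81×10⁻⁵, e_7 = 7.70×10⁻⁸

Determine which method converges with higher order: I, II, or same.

Method I: p ≈ ln(2.54×10⁻³/3.50×10⁻³)/ln(3.50×10⁻³/4.81×10⁻³) ≈ 1.01.
Method II: p ≈ ln(7.70×10⁻⁸/7.81×10⁻⁵)/ln(7.81×10⁻⁵/5.63×10⁻³) ≈ 1.62.
Method II has the higher order (≈1.6 vs ≈1.0).

II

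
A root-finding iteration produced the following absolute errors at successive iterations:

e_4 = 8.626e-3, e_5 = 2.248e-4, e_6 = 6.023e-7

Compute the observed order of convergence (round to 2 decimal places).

p ≈ ln(e_6/e_5) / ln(e_5/e_4)
  = ln(6.023e-7/2.248e-4) / ln(2.248e-4/8.626e-3)
  = ln(0.00267927) / ln(0.0260607)
  = -5.92221 / -3.64733 ≈ 1.62371

1.62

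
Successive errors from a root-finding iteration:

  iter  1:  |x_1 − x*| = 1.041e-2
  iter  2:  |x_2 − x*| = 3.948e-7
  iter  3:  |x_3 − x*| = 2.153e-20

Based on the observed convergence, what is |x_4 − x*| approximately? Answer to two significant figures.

First estimate the order: p ≈ ln(|x_3 − x*|/|x_2 − x*|) / ln(|x_2 − x*|/|x_1 − x*|) = ln(2.153e-20/3.948e-7)/ln(3.948e-7/1.041e-2) = ln(5.45339e-14)/ln(3.79251e-05) ≈ 3.0000.
Then |x_4 − x*| ≈ |x_3 − x*|·(|x_3 − x*|/|x_2 − x*|)^p = 2.153e-20·(5.45339e-14)^3.0000 = 2.153e-20·1.62181e-40 ≈ 3.492e-60.

3.5e-60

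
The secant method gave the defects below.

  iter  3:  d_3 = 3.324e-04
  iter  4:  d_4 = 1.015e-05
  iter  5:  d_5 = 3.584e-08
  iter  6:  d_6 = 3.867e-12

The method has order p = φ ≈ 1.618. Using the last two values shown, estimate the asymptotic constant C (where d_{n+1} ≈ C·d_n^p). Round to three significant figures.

C ≈ d_6 / d_5^1.618
  = 3.867e-12 / (3.584e-08)^1.618
  = 3.867e-12 / 8.97361e-13 ≈ 4.3093

4.31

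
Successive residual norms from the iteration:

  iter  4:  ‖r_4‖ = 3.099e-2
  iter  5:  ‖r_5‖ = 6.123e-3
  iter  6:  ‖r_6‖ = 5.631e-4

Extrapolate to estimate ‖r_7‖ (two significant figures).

1.7e-5

First estimate the order: p ≈ ln(‖r_6‖/‖r_5‖) / ln(‖r_5‖/‖r_4‖) = ln(5.631e-4/6.123e-3)/ln(6.123e-3/3.099e-2) = ln(0.0919647)/ln(0.19758) ≈ 1.4716.
Then ‖r_7‖ ≈ ‖r_6‖·(‖r_6‖/‖r_5‖)^p = 5.631e-4·(0.0919647)^1.4716 = 5.631e-4·0.0298445 ≈ 1.681e-05.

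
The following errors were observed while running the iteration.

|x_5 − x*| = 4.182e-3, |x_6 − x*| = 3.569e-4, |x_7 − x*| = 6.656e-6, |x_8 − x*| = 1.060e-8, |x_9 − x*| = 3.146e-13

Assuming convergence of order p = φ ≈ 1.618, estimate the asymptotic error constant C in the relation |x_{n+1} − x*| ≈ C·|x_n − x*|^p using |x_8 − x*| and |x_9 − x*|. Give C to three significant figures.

2.52

C ≈ |x_9 − x*| / |x_8 − x*|^1.618
  = 3.146e-13 / (1.060e-8)^1.618
  = 3.146e-13 / 1.2501e-13 ≈ 2.5166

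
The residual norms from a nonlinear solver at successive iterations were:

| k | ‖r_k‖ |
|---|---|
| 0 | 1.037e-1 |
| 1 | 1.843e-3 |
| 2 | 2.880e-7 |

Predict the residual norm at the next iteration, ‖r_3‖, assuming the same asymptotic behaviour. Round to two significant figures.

First estimate the order: p ≈ ln(‖r_2‖/‖r_1‖) / ln(‖r_1‖/‖r_0‖) = ln(2.880e-7/1.843e-3)/ln(1.843e-3/1.037e-1) = ln(0.000156267)/ln(0.0177724) ≈ 2.1746.
Then ‖r_3‖ ≈ ‖r_2‖·(‖r_2‖/‖r_1‖)^p = 2.880e-7·(0.000156267)^2.1746 = 2.880e-7·5.28669e-09 ≈ 1.523e-15.

1.5e-15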